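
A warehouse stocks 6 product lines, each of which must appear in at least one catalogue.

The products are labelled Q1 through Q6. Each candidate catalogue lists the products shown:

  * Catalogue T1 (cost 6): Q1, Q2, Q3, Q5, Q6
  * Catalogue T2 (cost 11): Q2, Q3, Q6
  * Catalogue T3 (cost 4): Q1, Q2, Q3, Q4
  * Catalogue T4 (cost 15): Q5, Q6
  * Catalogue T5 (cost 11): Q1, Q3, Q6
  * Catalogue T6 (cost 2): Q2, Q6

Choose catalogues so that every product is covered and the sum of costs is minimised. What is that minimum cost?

T1, T3 together cover every product (T1 ∪ T3 = {Q1, Q2, Q3, Q4, Q5, Q6}); total cost 6 + 4 = 10.
The greedy pick T3, T6, T1 costs 12; no covering selection beats 10.

10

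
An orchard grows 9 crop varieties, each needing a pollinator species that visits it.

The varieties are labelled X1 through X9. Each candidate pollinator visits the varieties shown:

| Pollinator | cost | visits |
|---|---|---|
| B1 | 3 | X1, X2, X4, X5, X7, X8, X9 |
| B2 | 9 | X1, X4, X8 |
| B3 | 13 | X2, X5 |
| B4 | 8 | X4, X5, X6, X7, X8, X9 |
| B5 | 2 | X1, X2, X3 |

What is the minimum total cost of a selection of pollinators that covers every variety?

B4, B5 together cover every variety (B4 ∪ B5 = {X1, X2, X3, X4, X5, X6, X7, X8, X9}); total cost 8 + 2 = 10.
The greedy pick B1, B5, B4 costs 13; no covering selection beats 10.

10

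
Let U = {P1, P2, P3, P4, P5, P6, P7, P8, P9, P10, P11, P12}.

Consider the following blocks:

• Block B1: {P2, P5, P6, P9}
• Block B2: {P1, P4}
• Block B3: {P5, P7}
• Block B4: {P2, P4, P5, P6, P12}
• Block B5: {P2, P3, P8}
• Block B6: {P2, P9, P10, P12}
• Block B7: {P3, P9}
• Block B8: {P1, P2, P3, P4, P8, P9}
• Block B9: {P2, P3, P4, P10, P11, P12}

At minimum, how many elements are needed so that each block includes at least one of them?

4

The 4 elements {P1, P2, P3, P7} hit every block.
No choice of 3 elements meets every block, so 4 is the minimum.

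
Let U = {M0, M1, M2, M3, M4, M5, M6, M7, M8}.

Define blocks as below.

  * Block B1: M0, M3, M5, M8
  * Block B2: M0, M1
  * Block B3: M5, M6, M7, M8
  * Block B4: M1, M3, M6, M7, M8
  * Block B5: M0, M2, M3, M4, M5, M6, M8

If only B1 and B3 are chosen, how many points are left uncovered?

Union of B1, B3 = {M0, M3, M5, M6, M7, M8}.
Not covered: M1, M2, M4 — 3 points.

3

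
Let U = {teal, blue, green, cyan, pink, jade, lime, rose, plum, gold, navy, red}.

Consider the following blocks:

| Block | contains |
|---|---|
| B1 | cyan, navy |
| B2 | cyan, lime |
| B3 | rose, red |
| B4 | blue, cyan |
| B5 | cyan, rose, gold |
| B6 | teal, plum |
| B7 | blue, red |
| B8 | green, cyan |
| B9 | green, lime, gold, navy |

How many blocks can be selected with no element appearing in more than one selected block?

4

B3, B4, B6, B9 are pairwise disjoint (B3={rose,red}; B4={blue,cyan}; B6={teal,plum}; B9={green,lime,gold,navy}).
Every remaining block overlaps one of these, and no 5 of the listed blocks are pairwise disjoint, so 4 is the maximum.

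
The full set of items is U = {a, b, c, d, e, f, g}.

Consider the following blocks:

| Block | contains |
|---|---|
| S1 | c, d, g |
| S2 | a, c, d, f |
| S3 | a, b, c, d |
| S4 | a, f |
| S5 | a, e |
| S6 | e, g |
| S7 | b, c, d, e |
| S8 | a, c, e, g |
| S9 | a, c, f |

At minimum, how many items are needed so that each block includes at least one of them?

3

The 3 items {a, b, g} hit every block.
No choice of 2 items meets every block, so 3 is the minimum.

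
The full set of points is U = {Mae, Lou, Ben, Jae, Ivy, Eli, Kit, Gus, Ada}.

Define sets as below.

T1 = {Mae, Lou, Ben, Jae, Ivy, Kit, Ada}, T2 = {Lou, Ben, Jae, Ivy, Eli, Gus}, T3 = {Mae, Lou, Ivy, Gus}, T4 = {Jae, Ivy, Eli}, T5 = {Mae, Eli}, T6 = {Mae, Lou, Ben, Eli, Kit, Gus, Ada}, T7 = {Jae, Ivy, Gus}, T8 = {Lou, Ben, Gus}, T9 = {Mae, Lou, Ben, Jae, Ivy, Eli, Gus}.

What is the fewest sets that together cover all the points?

2

Take {T4, T6}. Their union is {Mae, Lou, Ben, Jae, Ivy, Eli, Kit, Gus, Ada}, which is all 9 points.
No single set has all 9 points (the largest, T1, has 7), so 2 is optimal.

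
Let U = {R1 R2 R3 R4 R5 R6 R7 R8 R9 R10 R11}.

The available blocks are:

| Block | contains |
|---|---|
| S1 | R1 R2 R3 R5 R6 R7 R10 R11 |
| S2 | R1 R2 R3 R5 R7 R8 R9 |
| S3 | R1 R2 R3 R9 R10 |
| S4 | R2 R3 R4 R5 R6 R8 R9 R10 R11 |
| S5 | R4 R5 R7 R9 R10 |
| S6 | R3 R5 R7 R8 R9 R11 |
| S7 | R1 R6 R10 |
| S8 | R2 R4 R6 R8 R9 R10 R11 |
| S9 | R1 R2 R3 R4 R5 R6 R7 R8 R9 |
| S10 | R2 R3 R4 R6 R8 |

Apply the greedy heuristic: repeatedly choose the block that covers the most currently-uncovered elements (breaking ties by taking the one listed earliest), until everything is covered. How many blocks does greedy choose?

Greedy: pick S4 (covers 9 new) → pick S1 (covers 2 new). Total picks: 2.

2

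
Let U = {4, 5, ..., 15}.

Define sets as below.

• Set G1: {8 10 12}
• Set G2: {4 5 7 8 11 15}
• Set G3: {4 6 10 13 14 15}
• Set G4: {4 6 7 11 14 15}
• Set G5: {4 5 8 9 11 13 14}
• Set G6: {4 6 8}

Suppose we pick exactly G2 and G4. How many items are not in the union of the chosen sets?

4

Union of G2, G4 = {4, 5, 6, 7, 8, 11, 14, 15}.
Not covered: 9, 10, 12, 13 — 4 items.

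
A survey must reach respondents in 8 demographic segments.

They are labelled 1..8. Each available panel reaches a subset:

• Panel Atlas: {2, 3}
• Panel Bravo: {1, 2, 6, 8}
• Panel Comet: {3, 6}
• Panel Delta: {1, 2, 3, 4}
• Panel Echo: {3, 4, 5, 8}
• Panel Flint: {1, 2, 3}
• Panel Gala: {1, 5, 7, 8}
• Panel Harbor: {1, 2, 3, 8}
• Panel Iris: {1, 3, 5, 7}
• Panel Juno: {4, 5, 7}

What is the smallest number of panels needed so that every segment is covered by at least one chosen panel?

Take {Bravo, Echo, Gala}. Their union is {1, 2, 3, 4, 5, 6, 7, 8}, which is all 8 segments.
No 2 of the 10 panels cover everything (all 45 combinations miss at least one segment), so 3 is optimal.

3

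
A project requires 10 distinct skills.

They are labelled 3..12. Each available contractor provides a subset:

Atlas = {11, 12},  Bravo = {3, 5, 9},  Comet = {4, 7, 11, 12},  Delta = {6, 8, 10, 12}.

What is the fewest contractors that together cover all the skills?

3

Take {Bravo, Comet, Delta}. Their union is {3, 4, 5, 6, 7, 8, 9, 10, 11, 12}, which is all 10 skills.
Each contractor has at most 4 skills, and 2·4 = 8 < 10 — so at least 3 contractors are needed, and 3 is optimal.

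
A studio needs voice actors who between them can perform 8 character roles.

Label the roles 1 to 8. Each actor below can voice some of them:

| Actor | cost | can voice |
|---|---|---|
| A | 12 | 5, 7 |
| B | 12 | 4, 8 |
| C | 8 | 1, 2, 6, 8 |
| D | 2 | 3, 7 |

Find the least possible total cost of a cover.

34

A, B, C, D together cover every role (A ∪ B ∪ C ∪ D = {1, 2, 3, 4, 5, 6, 7, 8}); total cost 12 + 12 + 8 + 2 = 34.
No covering selection has total cost below 34.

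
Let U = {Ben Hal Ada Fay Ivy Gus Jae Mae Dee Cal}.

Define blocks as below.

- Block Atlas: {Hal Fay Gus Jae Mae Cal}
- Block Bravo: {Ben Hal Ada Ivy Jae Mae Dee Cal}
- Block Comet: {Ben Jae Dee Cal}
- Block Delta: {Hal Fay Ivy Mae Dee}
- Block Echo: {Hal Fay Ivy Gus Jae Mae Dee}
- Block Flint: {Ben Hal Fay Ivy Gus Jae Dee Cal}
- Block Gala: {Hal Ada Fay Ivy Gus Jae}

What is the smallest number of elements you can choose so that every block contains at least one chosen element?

Take H = {Fay, Dee}. Each listed block contains at least one of these, so H is a hitting set of size 2.
No single element lies in every block, so at least 2 are needed and 2 is optimal.

2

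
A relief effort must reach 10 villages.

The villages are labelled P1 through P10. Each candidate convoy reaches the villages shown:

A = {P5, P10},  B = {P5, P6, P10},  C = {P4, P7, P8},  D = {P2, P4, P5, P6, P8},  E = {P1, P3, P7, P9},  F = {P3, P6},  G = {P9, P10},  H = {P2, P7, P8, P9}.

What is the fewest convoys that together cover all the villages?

Take {A, D, E}. Their union is {P1, P2, P3, P4, P5, P6, P7, P8, P9, P10}, which is all 10 villages.
Only E contains P1, so E is forced; the remaining 6 villages need at least 2 more convoys (each remaining convoy adds at most 5) — so at least 3 convoys are needed, and 3 is optimal.

3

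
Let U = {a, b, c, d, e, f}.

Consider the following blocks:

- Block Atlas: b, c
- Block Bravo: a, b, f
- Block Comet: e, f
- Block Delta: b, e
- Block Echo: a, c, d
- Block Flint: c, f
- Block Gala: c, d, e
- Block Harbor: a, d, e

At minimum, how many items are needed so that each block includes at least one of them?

3

The 3 items {b, d, f} hit every block.
No choice of 2 items meets every block, so 3 is the minimum.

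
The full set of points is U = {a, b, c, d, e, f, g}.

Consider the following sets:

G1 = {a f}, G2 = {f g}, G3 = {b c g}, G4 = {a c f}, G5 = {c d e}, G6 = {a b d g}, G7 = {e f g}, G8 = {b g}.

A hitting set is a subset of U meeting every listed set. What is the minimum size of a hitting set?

The 3 points {b, c, f} hit every set.
The sets G1, G5, G8 are pairwise disjoint, so any hitting set needs a separate point for each — at least 3. Hence 3 is optimal.

3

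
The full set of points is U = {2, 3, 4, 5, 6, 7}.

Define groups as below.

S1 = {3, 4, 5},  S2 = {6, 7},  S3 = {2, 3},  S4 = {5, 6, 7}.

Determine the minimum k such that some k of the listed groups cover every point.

3

Take {S1, S2, S3}. Their union is {2, 3, 4, 5, 6, 7}, which is all 6 points.
Only S3 contains 2, so S3 is forced; the remaining 4 points need at least 2 more groups (each remaining group adds at most 3) — so at least 3 groups are needed, and 3 is optimal.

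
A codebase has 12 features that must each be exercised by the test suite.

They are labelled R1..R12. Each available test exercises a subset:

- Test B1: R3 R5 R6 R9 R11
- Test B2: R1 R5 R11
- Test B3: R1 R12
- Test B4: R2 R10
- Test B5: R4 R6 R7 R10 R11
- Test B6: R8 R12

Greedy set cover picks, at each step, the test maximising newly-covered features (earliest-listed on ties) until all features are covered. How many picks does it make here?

5

Greedy: pick B1 (covers 5 new) → pick B5 (covers 3 new) → pick B3 (covers 2 new) → pick B4 (covers 1 new) → pick B6 (covers 1 new). Total picks: 5.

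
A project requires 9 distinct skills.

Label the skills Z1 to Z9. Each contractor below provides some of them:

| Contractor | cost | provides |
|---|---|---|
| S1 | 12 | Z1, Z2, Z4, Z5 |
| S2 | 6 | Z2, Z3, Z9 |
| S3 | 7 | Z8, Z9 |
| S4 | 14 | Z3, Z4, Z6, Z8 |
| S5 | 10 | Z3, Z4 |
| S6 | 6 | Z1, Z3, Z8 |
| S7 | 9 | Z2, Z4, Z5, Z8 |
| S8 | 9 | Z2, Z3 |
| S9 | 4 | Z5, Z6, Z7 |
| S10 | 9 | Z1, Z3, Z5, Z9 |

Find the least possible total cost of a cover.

22

S7, S9, S10 together cover every skill (S7 ∪ S9 ∪ S10 = {Z1, Z2, Z3, Z4, Z5, Z6, Z7, Z8, Z9}); total cost 9 + 4 + 9 = 22.
The greedy pick S9, S2, S6, S7 costs 25; no covering selection beats 22.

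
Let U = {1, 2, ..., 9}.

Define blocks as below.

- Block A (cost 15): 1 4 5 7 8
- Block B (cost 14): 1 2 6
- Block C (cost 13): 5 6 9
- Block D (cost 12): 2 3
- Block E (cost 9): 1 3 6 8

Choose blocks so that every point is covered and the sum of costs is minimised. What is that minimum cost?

40

A, C, D together cover every point (A ∪ C ∪ D = {1, 2, 3, 4, 5, 6, 7, 8, 9}); total cost 15 + 13 + 12 = 40.
The greedy pick E, A, D, C costs 49; no covering selection beats 40.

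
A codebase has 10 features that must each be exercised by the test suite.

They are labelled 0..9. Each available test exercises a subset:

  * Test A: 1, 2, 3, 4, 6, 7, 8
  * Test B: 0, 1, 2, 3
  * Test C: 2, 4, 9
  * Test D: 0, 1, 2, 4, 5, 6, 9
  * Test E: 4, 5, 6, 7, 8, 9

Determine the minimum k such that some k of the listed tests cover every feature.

Take {B, E}. Their union is {0, 1, 2, 3, 4, 5, 6, 7, 8, 9}, which is all 10 features.
No single test has all 10 features (the largest, A, has 7), so 2 is optimal.

2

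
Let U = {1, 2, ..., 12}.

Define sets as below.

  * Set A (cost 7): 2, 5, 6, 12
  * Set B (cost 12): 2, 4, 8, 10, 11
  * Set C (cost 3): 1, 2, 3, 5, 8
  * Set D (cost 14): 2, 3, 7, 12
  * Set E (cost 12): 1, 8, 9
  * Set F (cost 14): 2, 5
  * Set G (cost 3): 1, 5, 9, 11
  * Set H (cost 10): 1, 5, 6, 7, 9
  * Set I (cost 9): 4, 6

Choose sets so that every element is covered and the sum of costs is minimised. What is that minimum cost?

A, B, C, H together cover every element (A ∪ B ∪ C ∪ H = {1, 2, 3, 4, 5, 6, 7, 8, 9, 10, 11, 12}); total cost 7 + 12 + 3 + 10 = 32.
The greedy pick C, G, A, B, H costs 35; no covering selection beats 32.

32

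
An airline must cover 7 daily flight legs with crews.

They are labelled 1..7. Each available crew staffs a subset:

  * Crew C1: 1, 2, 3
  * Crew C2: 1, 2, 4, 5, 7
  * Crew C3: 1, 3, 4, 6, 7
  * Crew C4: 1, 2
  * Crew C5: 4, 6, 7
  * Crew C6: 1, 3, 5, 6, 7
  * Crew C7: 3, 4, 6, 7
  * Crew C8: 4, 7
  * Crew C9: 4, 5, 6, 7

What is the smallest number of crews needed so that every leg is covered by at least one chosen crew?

C1 and C9 together: C1 ∪ C9 = {1, 2, 3, 4, 5, 6, 7} — every leg is covered.
No single crew has all 7 legs (the largest, C2, has 5), so 2 is optimal.

2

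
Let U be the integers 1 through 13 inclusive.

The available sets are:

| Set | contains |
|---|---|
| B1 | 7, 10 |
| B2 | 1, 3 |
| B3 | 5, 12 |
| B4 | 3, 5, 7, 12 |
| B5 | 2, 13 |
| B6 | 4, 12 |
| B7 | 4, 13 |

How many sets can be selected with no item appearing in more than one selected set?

4

B1, B2, B3, B7 are pairwise disjoint (B1={7,10}; B2={1,3}; B3={5,12}; B7={4,13}).
Every remaining set overlaps one of these, and no 5 of the listed sets are pairwise disjoint, so 4 is the maximum.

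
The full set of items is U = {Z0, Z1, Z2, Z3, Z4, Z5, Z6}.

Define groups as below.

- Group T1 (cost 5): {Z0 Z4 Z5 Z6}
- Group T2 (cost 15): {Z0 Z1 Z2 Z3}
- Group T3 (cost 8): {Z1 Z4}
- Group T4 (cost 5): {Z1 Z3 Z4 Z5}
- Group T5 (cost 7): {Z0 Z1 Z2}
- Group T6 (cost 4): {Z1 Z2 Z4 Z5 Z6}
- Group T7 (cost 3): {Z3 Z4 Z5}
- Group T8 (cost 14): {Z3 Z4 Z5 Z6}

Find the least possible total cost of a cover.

T1, T6, T7 together cover every item (T1 ∪ T6 ∪ T7 = {Z0, Z1, Z2, Z3, Z4, Z5, Z6}); total cost 5 + 4 + 3 = 12.
No covering selection has total cost below 12.

12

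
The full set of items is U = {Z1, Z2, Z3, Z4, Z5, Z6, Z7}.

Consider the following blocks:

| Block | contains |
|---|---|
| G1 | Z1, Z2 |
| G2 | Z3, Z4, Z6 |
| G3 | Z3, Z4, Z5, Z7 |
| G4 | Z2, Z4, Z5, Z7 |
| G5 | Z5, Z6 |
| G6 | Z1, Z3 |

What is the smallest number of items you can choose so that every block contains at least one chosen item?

3

H = {Z1, Z6, Z7} meets every block (each contains at least one member of H), and |H| = 3.
No choice of 2 items meets every block, so 3 is the minimum.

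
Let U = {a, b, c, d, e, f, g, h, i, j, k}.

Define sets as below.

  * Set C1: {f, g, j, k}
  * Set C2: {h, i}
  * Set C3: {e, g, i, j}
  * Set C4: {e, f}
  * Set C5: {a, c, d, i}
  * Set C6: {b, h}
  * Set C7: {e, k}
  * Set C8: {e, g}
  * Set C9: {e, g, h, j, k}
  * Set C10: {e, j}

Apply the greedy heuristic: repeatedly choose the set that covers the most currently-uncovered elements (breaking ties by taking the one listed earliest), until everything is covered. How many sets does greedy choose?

4

Greedy: pick C9 (covers 5 new) → pick C5 (covers 4 new) → pick C1 (covers 1 new) → pick C6 (covers 1 new). Total picks: 4.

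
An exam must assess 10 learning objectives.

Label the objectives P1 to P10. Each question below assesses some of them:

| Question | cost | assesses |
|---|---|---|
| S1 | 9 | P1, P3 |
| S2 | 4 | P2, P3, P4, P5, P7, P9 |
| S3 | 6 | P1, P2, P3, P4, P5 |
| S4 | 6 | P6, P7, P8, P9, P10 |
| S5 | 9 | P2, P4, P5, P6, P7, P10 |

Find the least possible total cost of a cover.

S3, S4 together cover every objective (S3 ∪ S4 = {P1, P2, P3, P4, P5, P6, P7, P8, P9, P10}); total cost 6 + 6 = 12.
The greedy pick S2, S4, S3 costs 16; no covering selection beats 12.

12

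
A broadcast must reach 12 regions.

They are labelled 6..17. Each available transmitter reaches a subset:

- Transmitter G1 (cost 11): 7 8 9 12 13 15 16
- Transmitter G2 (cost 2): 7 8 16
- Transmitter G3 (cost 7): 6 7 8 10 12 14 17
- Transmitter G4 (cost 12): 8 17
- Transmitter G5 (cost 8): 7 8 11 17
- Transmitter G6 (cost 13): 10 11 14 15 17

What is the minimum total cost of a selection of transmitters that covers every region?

26

G1, G3, G5 together cover every region (G1 ∪ G3 ∪ G5 = {6, 7, 8, 9, 10, 11, 12, 13, 14, 15, 16, 17}); total cost 11 + 7 + 8 = 26.
The greedy pick G2, G3, G1, G5 costs 28; no covering selection beats 26.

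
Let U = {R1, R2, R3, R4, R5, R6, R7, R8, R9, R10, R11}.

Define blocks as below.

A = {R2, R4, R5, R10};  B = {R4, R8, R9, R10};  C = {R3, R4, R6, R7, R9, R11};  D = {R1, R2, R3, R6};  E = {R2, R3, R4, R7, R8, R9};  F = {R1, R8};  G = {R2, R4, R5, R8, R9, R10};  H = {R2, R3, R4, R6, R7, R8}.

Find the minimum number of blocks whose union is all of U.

Take {C, D, G}. Their union is {R1, R2, R3, R4, R5, R6, R7, R8, R9, R10, R11}, which is all 11 items.
Only C contains R11, so C is forced; the remaining 5 items need at least 2 more blocks (each remaining block adds at most 4) — so at least 3 blocks are needed, and 3 is optimal.

3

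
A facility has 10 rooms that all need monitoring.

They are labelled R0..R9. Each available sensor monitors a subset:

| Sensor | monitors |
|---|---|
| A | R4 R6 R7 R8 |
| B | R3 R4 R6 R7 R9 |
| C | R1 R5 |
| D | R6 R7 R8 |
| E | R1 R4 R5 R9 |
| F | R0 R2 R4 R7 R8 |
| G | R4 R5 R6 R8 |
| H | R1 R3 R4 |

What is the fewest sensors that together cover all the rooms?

3

Take {B, C, F}. Their union is {R0, R1, R2, R3, R4, R5, R6, R7, R8, R9}, which is all 10 rooms.
Only F contains R0, so F is forced; the remaining 5 rooms need at least 2 more sensors (each remaining sensor adds at most 3) — so at least 3 sensors are needed, and 3 is optimal.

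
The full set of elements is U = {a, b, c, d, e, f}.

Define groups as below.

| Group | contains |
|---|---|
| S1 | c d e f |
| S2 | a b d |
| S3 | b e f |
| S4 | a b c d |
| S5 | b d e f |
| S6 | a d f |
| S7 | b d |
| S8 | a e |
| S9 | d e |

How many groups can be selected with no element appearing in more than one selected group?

2

S7, S8 are pairwise disjoint (S7={b,d}; S8={a,e}).
Every remaining group overlaps one of these, and no 3 of the listed groups are pairwise disjoint, so 2 is the maximum.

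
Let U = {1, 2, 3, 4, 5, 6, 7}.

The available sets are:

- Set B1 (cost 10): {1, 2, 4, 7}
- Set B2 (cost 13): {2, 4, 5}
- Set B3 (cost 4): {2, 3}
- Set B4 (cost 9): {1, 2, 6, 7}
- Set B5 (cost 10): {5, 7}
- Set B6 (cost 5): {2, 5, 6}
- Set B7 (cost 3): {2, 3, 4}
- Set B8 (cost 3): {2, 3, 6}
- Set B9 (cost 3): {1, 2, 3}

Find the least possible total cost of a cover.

17

B4, B6, B7 together cover every item (B4 ∪ B6 ∪ B7 = {1, 2, 3, 4, 5, 6, 7}); total cost 9 + 5 + 3 = 17.
The greedy pick B7, B6, B9, B4 costs 20; no covering selection beats 17.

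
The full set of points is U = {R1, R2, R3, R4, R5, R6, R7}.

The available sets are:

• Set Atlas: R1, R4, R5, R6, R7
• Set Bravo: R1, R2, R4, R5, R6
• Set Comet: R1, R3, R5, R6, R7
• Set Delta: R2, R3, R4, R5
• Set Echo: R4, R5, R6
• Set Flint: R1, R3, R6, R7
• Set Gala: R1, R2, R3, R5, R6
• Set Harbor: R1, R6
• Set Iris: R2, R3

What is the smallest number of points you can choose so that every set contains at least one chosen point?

2

H = {R2, R6} meets every set (each contains at least one member of H), and |H| = 2.
The sets Echo, Iris are pairwise disjoint, so any hitting set needs a separate point for each — at least 2. Hence 2 is optimal.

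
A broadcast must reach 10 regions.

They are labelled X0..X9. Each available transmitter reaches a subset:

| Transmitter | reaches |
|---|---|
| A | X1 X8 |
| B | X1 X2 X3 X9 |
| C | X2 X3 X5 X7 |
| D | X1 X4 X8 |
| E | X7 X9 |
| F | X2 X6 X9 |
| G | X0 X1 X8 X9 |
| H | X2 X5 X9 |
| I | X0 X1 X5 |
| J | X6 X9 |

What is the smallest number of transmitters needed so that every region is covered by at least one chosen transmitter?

4

C and D and I and J together: C ∪ D ∪ I ∪ J = {X0, X1, X2, X3, X4, X5, X6, X7, X8, X9} — every region is covered.
No 3 of the 10 transmitters cover everything (all 120 combinations miss at least one region), so 4 is optimal.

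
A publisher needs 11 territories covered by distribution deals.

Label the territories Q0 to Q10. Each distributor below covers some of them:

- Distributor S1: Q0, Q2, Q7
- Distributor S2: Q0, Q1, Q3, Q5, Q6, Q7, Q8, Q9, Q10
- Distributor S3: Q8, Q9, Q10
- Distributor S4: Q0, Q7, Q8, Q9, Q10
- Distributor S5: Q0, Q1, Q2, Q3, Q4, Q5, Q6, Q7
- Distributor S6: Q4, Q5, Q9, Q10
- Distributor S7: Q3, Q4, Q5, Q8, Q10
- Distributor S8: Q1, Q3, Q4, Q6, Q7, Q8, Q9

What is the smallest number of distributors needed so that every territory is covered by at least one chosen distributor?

Take {S3, S5}. Their union is {Q0, Q1, Q2, Q3, Q4, Q5, Q6, Q7, Q8, Q9, Q10}, which is all 11 territories.
No single distributor has all 11 territories (the largest, S2, has 9), so 2 is optimal.

2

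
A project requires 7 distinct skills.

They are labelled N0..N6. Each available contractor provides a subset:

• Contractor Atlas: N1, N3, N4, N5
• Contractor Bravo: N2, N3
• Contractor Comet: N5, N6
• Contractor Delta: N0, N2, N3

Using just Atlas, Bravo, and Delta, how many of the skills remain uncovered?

Union of Atlas, Bravo, Delta = {N0, N1, N2, N3, N4, N5}.
Not covered: N6 — 1 skill.

1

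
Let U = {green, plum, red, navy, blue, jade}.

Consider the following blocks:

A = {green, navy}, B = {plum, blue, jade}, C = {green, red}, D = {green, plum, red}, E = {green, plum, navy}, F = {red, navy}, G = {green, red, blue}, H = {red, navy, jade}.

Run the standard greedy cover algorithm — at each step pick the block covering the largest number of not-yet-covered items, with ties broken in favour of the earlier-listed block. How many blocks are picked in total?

Greedy: pick B (covers 3 new) → pick A (covers 2 new) → pick C (covers 1 new). Total picks: 3.

3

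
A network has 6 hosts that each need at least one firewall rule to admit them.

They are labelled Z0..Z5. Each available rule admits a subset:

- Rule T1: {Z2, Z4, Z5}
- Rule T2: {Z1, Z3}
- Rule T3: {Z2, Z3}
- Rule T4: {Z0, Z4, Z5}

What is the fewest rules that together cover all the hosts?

Take {T1, T2, T4}. Their union is {Z0, Z1, Z2, Z3, Z4, Z5}, which is all 6 hosts.
Only T4 contains Z0, so T4 is forced; the remaining 3 hosts need at least 2 more rules (each remaining rule adds at most 2) — so at least 3 rules are needed, and 3 is optimal.

3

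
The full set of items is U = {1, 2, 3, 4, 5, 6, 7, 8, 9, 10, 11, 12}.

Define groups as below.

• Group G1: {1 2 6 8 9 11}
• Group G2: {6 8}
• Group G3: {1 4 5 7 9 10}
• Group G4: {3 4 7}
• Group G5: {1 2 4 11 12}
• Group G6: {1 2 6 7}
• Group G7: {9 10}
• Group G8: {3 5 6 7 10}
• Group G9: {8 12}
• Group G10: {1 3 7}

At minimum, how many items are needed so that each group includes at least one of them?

4

Take H = {1, 3, 8, 9}. Each listed group contains at least one of these, so H is a hitting set of size 4.
No choice of 3 items meets every group, so 4 is the minimum.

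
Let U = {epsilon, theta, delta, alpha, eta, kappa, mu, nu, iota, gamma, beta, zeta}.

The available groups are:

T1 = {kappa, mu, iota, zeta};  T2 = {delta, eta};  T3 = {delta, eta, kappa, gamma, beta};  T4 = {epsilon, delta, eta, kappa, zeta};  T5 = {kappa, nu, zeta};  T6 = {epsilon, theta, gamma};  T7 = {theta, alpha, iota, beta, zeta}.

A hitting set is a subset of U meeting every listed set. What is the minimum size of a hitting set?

3

H = {theta, eta, kappa} meets every group (each contains at least one member of H), and |H| = 3.
The groups T1, T2, T6 are pairwise disjoint, so any hitting set needs a separate element for each — at least 3. Hence 3 is optimal.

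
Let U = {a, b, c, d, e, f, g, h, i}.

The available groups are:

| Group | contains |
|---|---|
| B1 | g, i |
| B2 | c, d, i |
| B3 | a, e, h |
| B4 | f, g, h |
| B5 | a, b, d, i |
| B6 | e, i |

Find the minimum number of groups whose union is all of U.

Take {B2, B4, B5, B6}. Their union is {a, b, c, d, e, f, g, h, i}, which is all 9 items.
No 3 of the 6 groups cover everything (all 20 combinations miss at least one item), so 4 is optimal.

4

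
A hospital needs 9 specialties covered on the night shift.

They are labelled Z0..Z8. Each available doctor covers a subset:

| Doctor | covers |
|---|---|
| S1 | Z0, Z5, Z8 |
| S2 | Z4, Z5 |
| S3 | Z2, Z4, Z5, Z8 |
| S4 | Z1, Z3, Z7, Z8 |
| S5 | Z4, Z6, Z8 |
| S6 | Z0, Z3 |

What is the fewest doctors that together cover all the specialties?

S1 and S3 and S4 and S5 together: S1 ∪ S3 ∪ S4 ∪ S5 = {Z0, Z1, Z2, Z3, Z4, Z5, Z6, Z7, Z8} — every specialty is covered.
No 3 of the 6 doctors cover everything (all 20 combinations miss at least one specialty), so 4 is optimal.

4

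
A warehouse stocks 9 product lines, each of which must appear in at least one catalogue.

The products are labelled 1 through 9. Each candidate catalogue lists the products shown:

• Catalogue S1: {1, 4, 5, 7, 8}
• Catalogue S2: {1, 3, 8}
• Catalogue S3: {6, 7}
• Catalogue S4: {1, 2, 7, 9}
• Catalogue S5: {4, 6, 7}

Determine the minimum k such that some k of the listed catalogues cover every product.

4

S1 and S2 and S4 and S5 together: S1 ∪ S2 ∪ S4 ∪ S5 = {1, 2, 3, 4, 5, 6, 7, 8, 9} — every product is covered.
No 3 of the 5 catalogues cover everything (all 10 combinations miss at least one product), so 4 is optimal.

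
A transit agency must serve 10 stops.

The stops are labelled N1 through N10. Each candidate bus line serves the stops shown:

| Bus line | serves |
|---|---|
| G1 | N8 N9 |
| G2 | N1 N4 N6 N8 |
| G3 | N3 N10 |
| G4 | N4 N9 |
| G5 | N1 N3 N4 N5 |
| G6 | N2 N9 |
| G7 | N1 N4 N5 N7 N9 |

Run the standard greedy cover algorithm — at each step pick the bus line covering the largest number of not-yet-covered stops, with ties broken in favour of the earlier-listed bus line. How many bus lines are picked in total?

4

Greedy: pick G7 (covers 5 new) → pick G2 (covers 2 new) → pick G3 (covers 2 new) → pick G6 (covers 1 new). Total picks: 4.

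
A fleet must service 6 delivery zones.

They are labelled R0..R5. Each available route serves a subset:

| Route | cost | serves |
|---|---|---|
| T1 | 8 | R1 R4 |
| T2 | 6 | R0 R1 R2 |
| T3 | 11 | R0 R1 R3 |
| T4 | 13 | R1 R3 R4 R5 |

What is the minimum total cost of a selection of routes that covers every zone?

T2, T4 together cover every zone (T2 ∪ T4 = {R0, R1, R2, R3, R4, R5}); total cost 6 + 13 = 19.
No covering selection has total cost below 19.

19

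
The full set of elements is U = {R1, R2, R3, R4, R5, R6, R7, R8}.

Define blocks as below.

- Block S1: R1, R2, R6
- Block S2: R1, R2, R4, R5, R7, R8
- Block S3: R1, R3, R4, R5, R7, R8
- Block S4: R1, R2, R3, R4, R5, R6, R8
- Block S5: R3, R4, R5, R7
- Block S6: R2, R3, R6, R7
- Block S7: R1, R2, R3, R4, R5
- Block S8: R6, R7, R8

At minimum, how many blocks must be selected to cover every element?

S3 and S6 cover everything between them: the union {R1, R2, R3, R4, R5, R6, R7, R8} is all of U.
No single block has all 8 elements (the largest, S4, has 7), so 2 is optimal.

2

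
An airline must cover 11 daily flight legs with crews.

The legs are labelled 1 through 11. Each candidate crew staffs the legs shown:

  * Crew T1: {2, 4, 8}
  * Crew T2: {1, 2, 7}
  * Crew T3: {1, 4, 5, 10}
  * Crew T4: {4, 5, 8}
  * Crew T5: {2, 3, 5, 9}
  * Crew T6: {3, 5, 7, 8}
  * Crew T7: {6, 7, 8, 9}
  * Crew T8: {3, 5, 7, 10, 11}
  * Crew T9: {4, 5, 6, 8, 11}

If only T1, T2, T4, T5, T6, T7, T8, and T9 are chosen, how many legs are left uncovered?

0

Union of T1, T2, T4, T5, T6, T7, T8, T9 = {1, 2, 3, 4, 5, 6, 7, 8, 9, 10, 11} — that's every leg, so 0 are uncovered.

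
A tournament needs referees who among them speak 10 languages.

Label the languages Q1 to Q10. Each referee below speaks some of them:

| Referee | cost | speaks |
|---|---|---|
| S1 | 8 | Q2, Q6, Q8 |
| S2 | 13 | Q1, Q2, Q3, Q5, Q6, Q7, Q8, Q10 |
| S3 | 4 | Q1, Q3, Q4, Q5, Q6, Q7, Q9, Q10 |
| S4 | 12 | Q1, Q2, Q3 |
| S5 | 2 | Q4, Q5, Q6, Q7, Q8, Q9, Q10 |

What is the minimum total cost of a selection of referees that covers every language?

12

S1, S3 together cover every language (S1 ∪ S3 = {Q1, Q2, Q3, Q4, Q5, Q6, Q7, Q8, Q9, Q10}); total cost 8 + 4 = 12.
The greedy pick S5, S3, S1 costs 14; no covering selection beats 12.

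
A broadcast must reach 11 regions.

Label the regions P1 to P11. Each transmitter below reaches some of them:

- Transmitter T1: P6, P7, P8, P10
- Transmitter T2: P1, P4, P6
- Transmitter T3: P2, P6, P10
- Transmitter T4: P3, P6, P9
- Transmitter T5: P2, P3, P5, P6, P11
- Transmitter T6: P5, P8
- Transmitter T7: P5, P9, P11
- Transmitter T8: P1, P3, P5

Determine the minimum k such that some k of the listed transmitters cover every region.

4

T1 and T2 and T5 and T7 together: T1 ∪ T2 ∪ T5 ∪ T7 = {P1, P2, P3, P4, P5, P6, P7, P8, P9, P10, P11} — every region is covered.
No 3 of the 8 transmitters cover everything (all 56 combinations miss at least one region), so 4 is optimal.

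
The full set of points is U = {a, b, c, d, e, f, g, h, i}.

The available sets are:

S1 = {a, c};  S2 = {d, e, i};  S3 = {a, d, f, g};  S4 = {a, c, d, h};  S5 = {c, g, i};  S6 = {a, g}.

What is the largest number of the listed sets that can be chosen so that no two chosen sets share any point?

2

S2, S6 are pairwise disjoint (S2={d,e,i}; S6={a,g}).
Every remaining set overlaps one of these, and no 3 of the listed sets are pairwise disjoint, so 2 is the maximum.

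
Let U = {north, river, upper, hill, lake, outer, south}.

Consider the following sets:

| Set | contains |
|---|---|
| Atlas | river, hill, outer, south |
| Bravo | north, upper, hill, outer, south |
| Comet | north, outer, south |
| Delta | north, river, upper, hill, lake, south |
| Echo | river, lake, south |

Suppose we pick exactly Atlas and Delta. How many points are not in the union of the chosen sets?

0

Union of Atlas, Delta = {north, river, upper, hill, lake, outer, south} — that's every point, so 0 are uncovered.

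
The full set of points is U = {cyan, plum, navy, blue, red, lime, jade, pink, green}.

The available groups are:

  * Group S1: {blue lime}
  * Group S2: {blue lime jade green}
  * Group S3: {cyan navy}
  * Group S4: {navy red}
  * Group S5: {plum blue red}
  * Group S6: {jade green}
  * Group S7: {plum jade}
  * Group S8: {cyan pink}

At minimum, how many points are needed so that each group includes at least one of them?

4

The 4 points {cyan, navy, blue, jade} hit every group.
The groups S1, S4, S7, S8 are pairwise disjoint, so any hitting set needs a separate point for each — at least 4. Hence 4 is optimal.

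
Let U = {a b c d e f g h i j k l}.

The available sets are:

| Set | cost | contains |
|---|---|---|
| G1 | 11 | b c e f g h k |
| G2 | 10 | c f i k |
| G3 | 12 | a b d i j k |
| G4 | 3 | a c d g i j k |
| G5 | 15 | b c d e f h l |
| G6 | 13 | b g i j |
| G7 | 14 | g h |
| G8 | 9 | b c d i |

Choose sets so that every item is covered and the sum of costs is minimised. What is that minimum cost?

G4, G5 together cover every item (G4 ∪ G5 = {a, b, c, d, e, f, g, h, i, j, k, l}); total cost 3 + 15 = 18.
The greedy pick G4, G1, G5 costs 29; no covering selection beats 18.

18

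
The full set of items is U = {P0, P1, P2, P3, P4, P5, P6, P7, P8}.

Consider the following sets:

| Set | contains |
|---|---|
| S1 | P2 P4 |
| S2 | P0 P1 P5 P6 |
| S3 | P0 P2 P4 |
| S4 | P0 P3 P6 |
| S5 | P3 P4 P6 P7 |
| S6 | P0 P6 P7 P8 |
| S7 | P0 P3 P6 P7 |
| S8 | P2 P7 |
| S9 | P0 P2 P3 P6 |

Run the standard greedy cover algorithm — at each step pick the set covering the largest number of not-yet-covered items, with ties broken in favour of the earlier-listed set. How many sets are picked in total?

4

Greedy: pick S2 (covers 4 new) → pick S5 (covers 3 new) → pick S1 (covers 1 new) → pick S6 (covers 1 new). Total picks: 4.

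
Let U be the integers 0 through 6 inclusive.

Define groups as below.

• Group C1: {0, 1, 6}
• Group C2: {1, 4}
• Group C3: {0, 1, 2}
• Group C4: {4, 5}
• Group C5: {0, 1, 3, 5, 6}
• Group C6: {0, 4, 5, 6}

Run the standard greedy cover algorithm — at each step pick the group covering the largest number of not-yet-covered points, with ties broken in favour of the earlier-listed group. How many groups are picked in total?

3

Greedy: pick C5 (covers 5 new) → pick C2 (covers 1 new) → pick C3 (covers 1 new). Total picks: 3.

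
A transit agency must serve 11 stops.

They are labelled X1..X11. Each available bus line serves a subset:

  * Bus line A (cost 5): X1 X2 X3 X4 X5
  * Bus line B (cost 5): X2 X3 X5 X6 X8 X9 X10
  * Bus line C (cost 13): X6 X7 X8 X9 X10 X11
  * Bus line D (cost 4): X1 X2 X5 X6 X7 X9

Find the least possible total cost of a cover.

A, C together cover every stop (A ∪ C = {X1, X2, X3, X4, X5, X6, X7, X8, X9, X10, X11}); total cost 5 + 13 = 18.
The greedy pick D, B, A, C costs 27; no covering selection beats 18.

18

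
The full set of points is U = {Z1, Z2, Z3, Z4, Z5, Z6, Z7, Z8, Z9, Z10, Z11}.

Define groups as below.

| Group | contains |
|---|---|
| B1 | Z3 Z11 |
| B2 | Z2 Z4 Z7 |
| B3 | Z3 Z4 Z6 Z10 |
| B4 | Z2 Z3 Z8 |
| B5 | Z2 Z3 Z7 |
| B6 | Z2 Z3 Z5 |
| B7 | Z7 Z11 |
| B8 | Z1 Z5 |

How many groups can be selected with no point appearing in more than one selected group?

B1, B2, B8 are pairwise disjoint (B1={Z3,Z11}; B2={Z2,Z4,Z7}; B8={Z1,Z5}).
Every remaining group overlaps one of these, and no 4 of the listed groups are pairwise disjoint, so 3 is the maximum.

3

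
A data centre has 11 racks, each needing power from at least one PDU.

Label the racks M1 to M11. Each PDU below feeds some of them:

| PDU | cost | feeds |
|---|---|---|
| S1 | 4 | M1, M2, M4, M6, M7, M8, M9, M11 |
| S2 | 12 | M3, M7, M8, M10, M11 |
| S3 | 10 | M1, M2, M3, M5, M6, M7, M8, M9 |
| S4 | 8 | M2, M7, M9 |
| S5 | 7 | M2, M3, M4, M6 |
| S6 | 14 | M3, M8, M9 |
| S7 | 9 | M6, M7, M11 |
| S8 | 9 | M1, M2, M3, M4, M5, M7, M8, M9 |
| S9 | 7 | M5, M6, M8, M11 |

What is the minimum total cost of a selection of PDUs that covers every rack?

23

S1, S2, S9 together cover every rack (S1 ∪ S2 ∪ S9 = {M1, M2, M3, M4, M5, M6, M7, M8, M9, M10, M11}); total cost 4 + 12 + 7 = 23.
The greedy pick S1, S8, S2 costs 25; no covering selection beats 23.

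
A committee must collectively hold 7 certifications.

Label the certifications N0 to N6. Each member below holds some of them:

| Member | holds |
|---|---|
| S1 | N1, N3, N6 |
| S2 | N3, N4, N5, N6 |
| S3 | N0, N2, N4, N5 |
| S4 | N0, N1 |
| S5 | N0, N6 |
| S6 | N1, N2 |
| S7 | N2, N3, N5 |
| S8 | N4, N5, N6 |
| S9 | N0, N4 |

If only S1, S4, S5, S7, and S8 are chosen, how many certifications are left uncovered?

Union of S1, S4, S5, S7, S8 = {N0, N1, N2, N3, N4, N5, N6} — that's every certification, so 0 are uncovered.

0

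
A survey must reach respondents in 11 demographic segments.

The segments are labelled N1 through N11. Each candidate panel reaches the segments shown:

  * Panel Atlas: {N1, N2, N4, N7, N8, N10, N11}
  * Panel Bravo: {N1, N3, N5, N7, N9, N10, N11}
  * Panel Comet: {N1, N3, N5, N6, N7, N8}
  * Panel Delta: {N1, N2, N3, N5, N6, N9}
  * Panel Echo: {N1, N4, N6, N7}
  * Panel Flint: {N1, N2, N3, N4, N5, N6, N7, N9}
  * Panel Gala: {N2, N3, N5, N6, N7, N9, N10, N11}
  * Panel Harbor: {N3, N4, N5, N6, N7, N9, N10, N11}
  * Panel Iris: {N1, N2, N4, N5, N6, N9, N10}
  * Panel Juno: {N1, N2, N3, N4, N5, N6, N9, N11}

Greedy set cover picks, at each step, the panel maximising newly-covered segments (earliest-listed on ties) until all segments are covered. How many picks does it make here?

2

Greedy: pick Flint (covers 8 new) → pick Atlas (covers 3 new). Total picks: 2.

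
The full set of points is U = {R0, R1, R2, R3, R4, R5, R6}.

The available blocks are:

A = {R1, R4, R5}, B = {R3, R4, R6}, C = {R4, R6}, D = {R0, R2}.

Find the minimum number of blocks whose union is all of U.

Take {A, B, D}. Their union is {R0, R1, R2, R3, R4, R5, R6}, which is all 7 points.
Each block has at most 3 points, and 2·3 = 6 < 7 — so at least 3 blocks are needed, and 3 is optimal.

3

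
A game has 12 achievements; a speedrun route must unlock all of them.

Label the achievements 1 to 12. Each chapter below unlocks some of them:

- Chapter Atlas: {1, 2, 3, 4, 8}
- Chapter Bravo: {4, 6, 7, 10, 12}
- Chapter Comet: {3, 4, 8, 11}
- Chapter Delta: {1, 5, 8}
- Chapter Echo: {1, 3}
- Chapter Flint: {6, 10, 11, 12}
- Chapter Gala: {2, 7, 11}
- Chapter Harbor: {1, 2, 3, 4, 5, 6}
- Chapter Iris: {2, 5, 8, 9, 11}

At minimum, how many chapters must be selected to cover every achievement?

Take {Bravo, Harbor, Iris}. Their union is {1, 2, 3, 4, 5, 6, 7, 8, 9, 10, 11, 12}, which is all 12 achievements.
Only Iris contains 9, so Iris is forced; the remaining 7 achievements need at least 2 more chapters (each remaining chapter adds at most 5) — so at least 3 chapters are needed, and 3 is optimal.

3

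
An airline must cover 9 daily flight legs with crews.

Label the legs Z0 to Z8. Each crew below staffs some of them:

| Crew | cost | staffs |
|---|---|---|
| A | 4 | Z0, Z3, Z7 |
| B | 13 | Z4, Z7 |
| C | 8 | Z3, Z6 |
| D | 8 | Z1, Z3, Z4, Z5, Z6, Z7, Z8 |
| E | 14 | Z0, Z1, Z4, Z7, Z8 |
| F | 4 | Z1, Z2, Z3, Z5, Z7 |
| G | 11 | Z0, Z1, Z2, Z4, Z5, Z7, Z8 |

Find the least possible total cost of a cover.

A, D, F together cover every leg (A ∪ D ∪ F = {Z0, Z1, Z2, Z3, Z4, Z5, Z6, Z7, Z8}); total cost 4 + 8 + 4 = 16.
No covering selection has total cost below 16.

16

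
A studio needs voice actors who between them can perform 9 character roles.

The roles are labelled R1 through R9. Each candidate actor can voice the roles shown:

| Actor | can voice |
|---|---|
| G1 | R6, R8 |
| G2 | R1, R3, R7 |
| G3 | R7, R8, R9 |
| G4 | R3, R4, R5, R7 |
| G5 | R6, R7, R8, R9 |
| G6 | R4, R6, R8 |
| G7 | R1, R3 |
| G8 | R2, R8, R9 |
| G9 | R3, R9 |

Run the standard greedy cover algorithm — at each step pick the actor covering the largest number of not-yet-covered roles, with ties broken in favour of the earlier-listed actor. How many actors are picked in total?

Greedy: pick G4 (covers 4 new) → pick G5 (covers 3 new) → pick G2 (covers 1 new) → pick G8 (covers 1 new). Total picks: 4.

4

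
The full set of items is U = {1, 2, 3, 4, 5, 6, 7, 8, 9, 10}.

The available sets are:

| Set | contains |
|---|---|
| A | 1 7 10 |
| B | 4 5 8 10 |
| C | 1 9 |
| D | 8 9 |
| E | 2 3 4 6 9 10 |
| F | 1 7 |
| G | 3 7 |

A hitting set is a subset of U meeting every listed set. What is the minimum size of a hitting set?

H = {4, 7, 9} meets every set (each contains at least one member of H), and |H| = 3.
The sets B, C, G are pairwise disjoint, so any hitting set needs a separate item for each — at least 3. Hence 3 is optimal.

3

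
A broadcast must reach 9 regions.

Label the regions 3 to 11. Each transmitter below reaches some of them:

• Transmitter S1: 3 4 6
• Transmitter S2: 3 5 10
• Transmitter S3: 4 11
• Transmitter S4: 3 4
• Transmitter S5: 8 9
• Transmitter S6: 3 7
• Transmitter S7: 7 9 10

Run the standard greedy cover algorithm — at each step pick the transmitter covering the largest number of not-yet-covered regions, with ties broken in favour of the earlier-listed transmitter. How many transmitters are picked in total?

Greedy: pick S1 (covers 3 new) → pick S7 (covers 3 new) → pick S2 (covers 1 new) → pick S3 (covers 1 new) → pick S5 (covers 1 new). Total picks: 5.

5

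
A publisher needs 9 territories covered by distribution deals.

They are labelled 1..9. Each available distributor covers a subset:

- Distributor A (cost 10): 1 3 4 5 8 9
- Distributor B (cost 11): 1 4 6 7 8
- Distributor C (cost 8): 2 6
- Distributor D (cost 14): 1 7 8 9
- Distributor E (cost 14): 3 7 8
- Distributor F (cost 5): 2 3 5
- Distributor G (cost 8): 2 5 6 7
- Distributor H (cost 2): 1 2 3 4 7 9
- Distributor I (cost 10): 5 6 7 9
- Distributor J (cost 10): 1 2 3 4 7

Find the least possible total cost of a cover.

18

A, G together cover every territory (A ∪ G = {1, 2, 3, 4, 5, 6, 7, 8, 9}); total cost 10 + 8 = 18.
The greedy pick H, G, A costs 20; no covering selection beats 18.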